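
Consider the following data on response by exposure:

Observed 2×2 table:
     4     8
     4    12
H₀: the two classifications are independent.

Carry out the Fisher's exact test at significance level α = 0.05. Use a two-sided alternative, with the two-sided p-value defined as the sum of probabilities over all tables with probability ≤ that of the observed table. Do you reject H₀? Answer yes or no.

reject H₀: no

Margins: r₁=12, r₂=16, c₁=8, c₂=20, n=28
p_obs = C(12,4)·C(16,4)/C(28,8); sum pmf over tables with pmf ≤ p_obs
p-value (two-sided) = 0.69082
At α=0.05: p ≥ α → fail to reject H₀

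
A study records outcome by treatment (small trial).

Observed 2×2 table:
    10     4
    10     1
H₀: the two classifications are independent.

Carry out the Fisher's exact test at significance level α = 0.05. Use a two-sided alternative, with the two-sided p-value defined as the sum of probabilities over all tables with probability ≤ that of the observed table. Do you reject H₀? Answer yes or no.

Margins: r₁=14, r₂=11, c₁=20, c₂=5, n=25
p_obs = C(14,10)·C(11,10)/C(25,20); sum pmf over tables with pmf ≤ p_obs
p-value (two-sided) = 0.34058
At α=0.05: p ≥ α → fail to reject H₀

reject H₀: no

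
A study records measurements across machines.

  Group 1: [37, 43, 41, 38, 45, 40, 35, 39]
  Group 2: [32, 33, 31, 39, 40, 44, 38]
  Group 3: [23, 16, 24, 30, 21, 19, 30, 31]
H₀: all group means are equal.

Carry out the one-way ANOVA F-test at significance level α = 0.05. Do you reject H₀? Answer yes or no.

Group means [39.75, 36.71, 24.25], grand mean 33.435
SSB = Σnᵢ(x̄ᵢ−x̄)² = 1069.224; SSW = ΣΣ(x−x̄ᵢ)² = 432.429
MSB = 1069.224/2 = 534.6118; MSW = 432.429/20 = 21.6214
F = MSB/MSW = 24.7260
df = (2, 20)
p-value (upper-tail) = 0.00000
At α=0.05: p < α → reject H₀

reject H₀: yes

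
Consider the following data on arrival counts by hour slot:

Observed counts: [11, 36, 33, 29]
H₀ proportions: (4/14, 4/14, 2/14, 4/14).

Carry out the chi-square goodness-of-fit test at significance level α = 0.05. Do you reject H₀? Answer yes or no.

n = 109; E_i = n·p_i = [31.14, 31.14, 15.57, 31.14]
χ² = (11−31.14)²/31.14 + (36−31.14)²/31.14 + (33−15.57)²/15.57 + (29−31.14)²/31.14 = 33.4404
df = 3
p-value (upper-tail) = 0.00000
At α=0.05: p < α → reject H₀

reject H₀: yes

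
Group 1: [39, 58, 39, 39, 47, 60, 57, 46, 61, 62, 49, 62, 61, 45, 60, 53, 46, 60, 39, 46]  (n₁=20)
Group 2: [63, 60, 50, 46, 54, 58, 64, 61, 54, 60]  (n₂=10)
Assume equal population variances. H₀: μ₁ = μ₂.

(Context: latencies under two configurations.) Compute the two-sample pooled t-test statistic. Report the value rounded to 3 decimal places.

test statistic = -1.795

x̄₁=51.450, s₁=8.817, n₁=20
x̄₂=57.000, s₂=5.850, n₂=10
s_p² = [19·8.817² + 9·5.850²]/28 = 63.7482
SE = √(s_p²·(1/20+1/10)) = 3.0923
t = (51.450−57.000)/3.0923 = -1.7948
df = 28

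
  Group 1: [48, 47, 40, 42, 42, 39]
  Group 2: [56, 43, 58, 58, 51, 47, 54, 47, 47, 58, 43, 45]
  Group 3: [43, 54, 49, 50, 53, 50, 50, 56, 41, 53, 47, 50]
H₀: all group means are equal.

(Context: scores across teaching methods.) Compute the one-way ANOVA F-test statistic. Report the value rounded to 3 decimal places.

test statistic = 5.030

Group means [43.00, 50.58, 49.67], grand mean 48.700
SSB = Σnᵢ(x̄ᵢ−x̄)² = 248.717; SSW = ΣΣ(x−x̄ᵢ)² = 667.583
MSB = 248.717/2 = 124.3583; MSW = 667.583/27 = 24.7253
F = MSB/MSW = 5.0296
df = (2, 27)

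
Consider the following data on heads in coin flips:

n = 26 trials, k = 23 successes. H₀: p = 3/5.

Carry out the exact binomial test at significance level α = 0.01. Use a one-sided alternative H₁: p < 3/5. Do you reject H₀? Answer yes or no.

reject H₀: no

Exact binomial: n=26, k=23, p₀=3/5=0.6000
P(X≤23) from Σ C(n,i)·p₀^i·(1−p₀)^(n−i)
p-value (one-sided, H₁ less) = 0.99972
At α=0.01: p ≥ α → fail to reject H₀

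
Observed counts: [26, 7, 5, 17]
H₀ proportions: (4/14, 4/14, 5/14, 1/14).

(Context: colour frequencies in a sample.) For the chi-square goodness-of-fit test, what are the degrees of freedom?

degrees of freedom = 3

df = k − 1 = 4 − 1 = 3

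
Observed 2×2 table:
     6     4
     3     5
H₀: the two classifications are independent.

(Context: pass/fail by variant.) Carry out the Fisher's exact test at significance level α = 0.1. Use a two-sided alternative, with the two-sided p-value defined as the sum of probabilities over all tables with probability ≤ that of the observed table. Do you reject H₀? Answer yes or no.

Margins: r₁=10, r₂=8, c₁=9, c₂=9, n=18
p_obs = C(10,6)·C(8,3)/C(18,9); sum pmf over tables with pmf ≤ p_obs
p-value (two-sided) = 0.63719
At α=0.1: p ≥ α → fail to reject H₀

reject H₀: no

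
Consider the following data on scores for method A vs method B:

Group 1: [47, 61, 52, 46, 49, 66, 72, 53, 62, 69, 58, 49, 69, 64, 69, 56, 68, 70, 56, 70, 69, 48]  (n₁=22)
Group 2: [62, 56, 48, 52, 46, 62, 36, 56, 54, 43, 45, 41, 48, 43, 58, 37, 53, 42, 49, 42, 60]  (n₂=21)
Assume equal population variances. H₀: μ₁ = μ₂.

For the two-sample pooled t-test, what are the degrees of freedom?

degrees of freedom = 41

df = n₁ + n₂ − 2 = 22 + 21 − 2 = 41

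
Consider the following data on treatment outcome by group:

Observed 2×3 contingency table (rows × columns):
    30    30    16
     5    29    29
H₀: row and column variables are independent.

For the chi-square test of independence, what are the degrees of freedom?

degrees of freedom = 2

df = (r−1)(c−1) = (2−1)·(3−1) = 2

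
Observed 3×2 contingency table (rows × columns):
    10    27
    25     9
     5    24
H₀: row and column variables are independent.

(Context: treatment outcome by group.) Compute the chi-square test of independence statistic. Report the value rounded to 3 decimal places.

Row totals [37, 34, 29], col totals [40, 60], n=100
χ² = (10−14.80)²/14.80 + (27−22.20)²/22.20 + (25−13.60)²/13.60 + (9−20.40)²/20.40 + (5−11.60)²/11.60 + (24−17.40)²/17.40 = 24.7797
df = 2

test statistic = 24.780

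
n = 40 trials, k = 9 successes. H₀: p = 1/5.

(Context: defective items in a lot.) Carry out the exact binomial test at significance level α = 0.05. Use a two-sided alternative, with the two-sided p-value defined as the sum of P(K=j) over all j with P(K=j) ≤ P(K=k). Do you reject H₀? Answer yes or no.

reject H₀: no

Exact binomial: n=40, k=9, p₀=1/5=0.2000
P(X=j) = C(n,j)·p₀^j·(1−p₀)^(n−j); p = Σ P(X=j) over j with P(X=j) ≤ P(X=9)
p-value (two-sided) = 0.69276
At α=0.05: p ≥ α → fail to reject H₀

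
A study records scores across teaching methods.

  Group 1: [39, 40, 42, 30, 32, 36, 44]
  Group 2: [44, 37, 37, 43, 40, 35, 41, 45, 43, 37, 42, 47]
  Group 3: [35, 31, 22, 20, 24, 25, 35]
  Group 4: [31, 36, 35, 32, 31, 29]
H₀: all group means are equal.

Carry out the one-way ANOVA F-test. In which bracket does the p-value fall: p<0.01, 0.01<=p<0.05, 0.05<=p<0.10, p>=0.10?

Group means [37.57, 40.92, 27.43, 32.33], grand mean 35.625
SSB = Σnᵢ(x̄ᵢ−x̄)² = 897.821; SSW = ΣΣ(x−x̄ᵢ)² = 579.679
MSB = 897.821/3 = 299.2738; MSW = 579.679/28 = 20.7028
F = MSB/MSW = 14.4557
df = (3, 28)
p-value (upper-tail) = 0.00001
→ bracket: p<0.01

p-value bracket: p<0.01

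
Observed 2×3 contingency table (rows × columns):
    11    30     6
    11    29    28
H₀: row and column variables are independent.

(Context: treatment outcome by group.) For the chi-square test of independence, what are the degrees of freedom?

degrees of freedom = 2

df = (r−1)(c−1) = (2−1)·(3−1) = 2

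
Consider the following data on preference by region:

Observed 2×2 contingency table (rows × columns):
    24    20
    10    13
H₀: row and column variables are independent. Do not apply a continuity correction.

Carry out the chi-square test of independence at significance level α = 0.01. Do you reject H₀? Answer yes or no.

reject H₀: no

Row totals [44, 23], col totals [34, 33], n=67
χ² = (24−22.33)²/22.33 + (20−21.67)²/21.67 + (10−11.67)²/11.67 + (13−11.33)²/11.33 = 0.7402
df = 1
p-value (upper-tail) = 0.38960
At α=0.01: p ≥ α → fail to reject H₀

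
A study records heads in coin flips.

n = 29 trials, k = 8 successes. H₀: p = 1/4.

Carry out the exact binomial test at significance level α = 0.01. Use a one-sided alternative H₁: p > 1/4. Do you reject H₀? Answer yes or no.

Exact binomial: n=29, k=8, p₀=1/4=0.2500
P(X≥8) from Σ C(n,i)·p₀^i·(1−p₀)^(n−i)
p-value (one-sided, H₁ greater) = 0.44323
At α=0.01: p ≥ α → fail to reject H₀

reject H₀: no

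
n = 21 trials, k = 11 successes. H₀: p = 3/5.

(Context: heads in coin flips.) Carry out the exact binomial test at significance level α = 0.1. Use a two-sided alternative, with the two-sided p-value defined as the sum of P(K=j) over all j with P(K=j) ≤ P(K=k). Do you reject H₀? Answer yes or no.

reject H₀: no

Exact binomial: n=21, k=11, p₀=3/5=0.6000
P(X=j) = C(n,j)·p₀^j·(1−p₀)^(n−j); p = Σ P(X=j) over j with P(X=j) ≤ P(X=11)
p-value (two-sided) = 0.50880
At α=0.1: p ≥ α → fail to reject H₀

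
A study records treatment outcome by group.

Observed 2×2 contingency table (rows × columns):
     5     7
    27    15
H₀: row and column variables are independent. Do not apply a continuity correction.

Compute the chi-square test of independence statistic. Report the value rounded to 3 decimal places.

Row totals [12, 42], col totals [32, 22], n=54
χ² = (5−7.11)²/7.11 + (7−4.89)²/4.89 + (27−24.89)²/24.89 + (15−17.11)²/17.11 = 1.9779
df = 1

test statistic = 1.978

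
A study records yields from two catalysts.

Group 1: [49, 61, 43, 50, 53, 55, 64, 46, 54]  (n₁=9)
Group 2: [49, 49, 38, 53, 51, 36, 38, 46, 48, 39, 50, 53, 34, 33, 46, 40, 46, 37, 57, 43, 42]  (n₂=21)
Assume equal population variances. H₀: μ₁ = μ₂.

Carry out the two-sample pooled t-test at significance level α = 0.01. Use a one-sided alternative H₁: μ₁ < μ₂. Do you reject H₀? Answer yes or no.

x̄₁=52.778, s₁=6.741, n₁=9
x̄₂=44.190, s₂=6.875, n₂=21
s_p² = [8·6.741² + 20·6.875²]/28 = 46.7426
SE = √(s_p²·(1/9+1/21)) = 2.7239
t = (52.778−44.190)/2.7239 = 3.1526
df = 28
p-value (one-sided, H₁ less) = 0.99808
At α=0.01: p ≥ α → fail to reject H₀

reject H₀: no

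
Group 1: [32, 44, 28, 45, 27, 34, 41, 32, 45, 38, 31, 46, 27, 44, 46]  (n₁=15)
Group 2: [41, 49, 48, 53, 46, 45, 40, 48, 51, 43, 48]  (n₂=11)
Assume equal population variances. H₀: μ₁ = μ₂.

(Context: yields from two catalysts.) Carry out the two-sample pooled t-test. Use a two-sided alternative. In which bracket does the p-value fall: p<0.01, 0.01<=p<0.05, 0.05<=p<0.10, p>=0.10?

x̄₁=37.333, s₁=7.461, n₁=15
x̄₂=46.545, s₂=4.034, n₂=11
s_p² = [14·7.461² + 10·4.034²]/24 = 39.2525
SE = √(s_p²·(1/15+1/11)) = 2.4870
t = (37.333−46.545)/2.4870 = -3.7041
df = 24
p-value (two-sided) = 0.00111
→ bracket: p<0.01

p-value bracket: p<0.01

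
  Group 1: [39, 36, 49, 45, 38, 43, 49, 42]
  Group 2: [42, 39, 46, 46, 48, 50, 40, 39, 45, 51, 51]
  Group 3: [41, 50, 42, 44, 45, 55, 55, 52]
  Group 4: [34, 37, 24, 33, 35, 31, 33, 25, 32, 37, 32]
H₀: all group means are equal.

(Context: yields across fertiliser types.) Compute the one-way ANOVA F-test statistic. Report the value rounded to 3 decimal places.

test statistic = 21.199

Group means [42.62, 45.18, 48.00, 32.09], grand mean 41.447
SSB = Σnᵢ(x̄ᵢ−x̄)² = 1470.974; SSW = ΣΣ(x−x̄ᵢ)² = 786.420
MSB = 1470.974/3 = 490.3248; MSW = 786.420/34 = 23.1300
F = MSB/MSW = 21.1986
df = (3, 34)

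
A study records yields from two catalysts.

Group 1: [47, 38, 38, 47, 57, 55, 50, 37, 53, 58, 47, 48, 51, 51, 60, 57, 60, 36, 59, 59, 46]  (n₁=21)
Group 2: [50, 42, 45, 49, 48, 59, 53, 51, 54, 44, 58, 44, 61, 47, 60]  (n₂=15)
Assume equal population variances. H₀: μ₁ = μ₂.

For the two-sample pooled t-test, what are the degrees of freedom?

df = n₁ + n₂ − 2 = 21 + 15 − 2 = 34

degrees of freedom = 34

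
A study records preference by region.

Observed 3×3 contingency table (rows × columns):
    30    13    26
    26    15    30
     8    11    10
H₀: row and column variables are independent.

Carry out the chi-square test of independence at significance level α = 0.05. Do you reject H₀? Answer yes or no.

reject H₀: no

Row totals [69, 71, 29], col totals [64, 39, 66], n=169
χ² = (30−26.13)²/26.13 + (13−15.92)²/15.92 + (26−26.95)²/26.95 + (26−26.89)²/26.89 + (15−16.38)²/16.38 + (30−27.73)²/27.73 + (8−10.98)²/10.98 + (11−6.69)²/6.69 + (10−11.33)²/11.33 = 5.2132
df = 4
p-value (upper-tail) = 0.26611
At α=0.05: p ≥ α → fail to reject H₀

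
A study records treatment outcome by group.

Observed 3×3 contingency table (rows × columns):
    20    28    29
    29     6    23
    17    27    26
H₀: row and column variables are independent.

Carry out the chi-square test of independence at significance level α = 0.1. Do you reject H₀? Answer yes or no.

reject H₀: yes

Row totals [77, 58, 70], col totals [66, 61, 78], n=205
χ² = (20−24.79)²/24.79 + (28−22.91)²/22.91 + (29−29.30)²/29.30 + (29−18.67)²/18.67 + (6−17.26)²/17.26 + (23−22.07)²/22.07 + (17−22.54)²/22.54 + (27−20.83)²/20.83 + (26−26.63)²/26.63 = 18.3566
df = 4
p-value (upper-tail) = 0.00105
At α=0.1: p < α → reject H₀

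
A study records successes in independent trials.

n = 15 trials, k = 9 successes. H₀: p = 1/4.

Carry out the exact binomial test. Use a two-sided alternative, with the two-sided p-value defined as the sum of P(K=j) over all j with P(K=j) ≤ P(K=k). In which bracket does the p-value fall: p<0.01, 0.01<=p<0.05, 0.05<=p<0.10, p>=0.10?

p-value bracket: p<0.01

Exact binomial: n=15, k=9, p₀=1/4=0.2500
P(X=j) = C(n,j)·p₀^j·(1−p₀)^(n−j); p = Σ P(X=j) over j with P(X=j) ≤ P(X=9)
p-value (two-sided) = 0.00419
→ bracket: p<0.01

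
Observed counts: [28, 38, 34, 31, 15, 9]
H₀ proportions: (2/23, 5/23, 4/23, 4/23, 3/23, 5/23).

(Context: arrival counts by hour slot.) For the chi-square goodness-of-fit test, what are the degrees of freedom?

df = k − 1 = 6 − 1 = 5

degrees of freedom = 5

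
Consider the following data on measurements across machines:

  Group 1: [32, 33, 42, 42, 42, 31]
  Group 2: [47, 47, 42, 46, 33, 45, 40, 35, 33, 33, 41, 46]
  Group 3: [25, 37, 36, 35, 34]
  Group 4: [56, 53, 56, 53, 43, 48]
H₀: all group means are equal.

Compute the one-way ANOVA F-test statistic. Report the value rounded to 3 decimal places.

test statistic = 11.772

Group means [37.00, 40.67, 33.40, 51.50], grand mean 40.897
SSB = Σnᵢ(x̄ᵢ−x̄)² = 1047.323; SSW = ΣΣ(x−x̄ᵢ)² = 741.367
MSB = 1047.323/3 = 349.1077; MSW = 741.367/25 = 29.6547
F = MSB/MSW = 11.7724
df = (3, 25)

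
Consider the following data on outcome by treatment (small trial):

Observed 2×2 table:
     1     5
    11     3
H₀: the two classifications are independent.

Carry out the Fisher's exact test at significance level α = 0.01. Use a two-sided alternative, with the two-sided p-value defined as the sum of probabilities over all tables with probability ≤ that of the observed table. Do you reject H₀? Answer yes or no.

reject H₀: no

Margins: r₁=6, r₂=14, c₁=12, c₂=8, n=20
p_obs = C(6,1)·C(14,11)/C(20,12); sum pmf over tables with pmf ≤ p_obs
p-value (two-sided) = 0.01806
At α=0.01: p ≥ α → fail to reject H₀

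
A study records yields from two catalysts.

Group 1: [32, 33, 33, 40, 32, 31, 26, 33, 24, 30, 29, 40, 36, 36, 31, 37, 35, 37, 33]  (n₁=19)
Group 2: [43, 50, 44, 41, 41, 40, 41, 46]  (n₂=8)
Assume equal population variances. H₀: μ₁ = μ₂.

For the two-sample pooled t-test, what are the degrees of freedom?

df = n₁ + n₂ − 2 = 19 + 8 − 2 = 25

degrees of freedom = 25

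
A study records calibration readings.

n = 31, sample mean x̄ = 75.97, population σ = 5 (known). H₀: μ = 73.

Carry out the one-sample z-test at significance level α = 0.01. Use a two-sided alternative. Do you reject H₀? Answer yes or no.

reject H₀: yes

SE = σ/√n = 5/√31 = 0.8980
z = (x̄−μ₀)/SE = (75.97−73)/0.8980 = 3.3073
p-value (two-sided) = 0.00094
At α=0.01: p < α → reject H₀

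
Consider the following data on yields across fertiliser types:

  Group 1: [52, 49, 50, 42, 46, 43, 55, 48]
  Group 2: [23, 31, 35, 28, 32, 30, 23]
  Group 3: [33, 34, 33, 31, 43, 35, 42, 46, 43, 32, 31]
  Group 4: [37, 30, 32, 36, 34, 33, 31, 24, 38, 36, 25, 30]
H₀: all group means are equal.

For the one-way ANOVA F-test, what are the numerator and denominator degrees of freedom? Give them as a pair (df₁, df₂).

k = 4 groups, N = 38 total
df = (k−1, N−k) = (4−1, 38−4) = (3, 34)

degrees of freedom = [3, 34]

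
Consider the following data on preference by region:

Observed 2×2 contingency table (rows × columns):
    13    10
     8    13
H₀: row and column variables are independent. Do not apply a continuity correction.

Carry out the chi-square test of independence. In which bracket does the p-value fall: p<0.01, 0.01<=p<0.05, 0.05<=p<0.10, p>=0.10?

Row totals [23, 21], col totals [21, 23], n=44
χ² = (13−10.98)²/10.98 + (10−12.02)²/12.02 + (8−10.02)²/10.02 + (13−10.98)²/10.98 = 1.4940
df = 1
p-value (upper-tail) = 0.22160
→ bracket: p>=0.10

p-value bracket: p>=0.10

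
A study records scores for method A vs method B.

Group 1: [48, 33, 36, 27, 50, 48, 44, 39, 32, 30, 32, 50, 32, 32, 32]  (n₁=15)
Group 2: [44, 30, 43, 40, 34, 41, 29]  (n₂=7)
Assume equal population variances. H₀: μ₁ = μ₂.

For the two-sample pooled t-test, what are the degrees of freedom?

degrees of freedom = 20

df = n₁ + n₂ − 2 = 15 + 7 − 2 = 20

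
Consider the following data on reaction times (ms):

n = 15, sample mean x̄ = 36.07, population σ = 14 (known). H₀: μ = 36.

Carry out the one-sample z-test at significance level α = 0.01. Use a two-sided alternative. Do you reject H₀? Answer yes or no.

reject H₀: no

SE = σ/√n = 14/√15 = 3.6148
z = (x̄−μ₀)/SE = (36.07−36)/3.6148 = 0.0194
p-value (two-sided) = 0.98455
At α=0.01: p ≥ α → fail to reject H₀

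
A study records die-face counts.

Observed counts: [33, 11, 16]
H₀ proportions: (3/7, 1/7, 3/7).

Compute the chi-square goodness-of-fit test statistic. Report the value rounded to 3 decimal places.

n = 60; E_i = n·p_i = [25.71, 8.57, 25.71]
χ² = (33−25.71)²/25.71 + (11−8.57)²/8.57 + (16−25.71)²/25.71 = 6.4222
df = 2

test statistic = 6.422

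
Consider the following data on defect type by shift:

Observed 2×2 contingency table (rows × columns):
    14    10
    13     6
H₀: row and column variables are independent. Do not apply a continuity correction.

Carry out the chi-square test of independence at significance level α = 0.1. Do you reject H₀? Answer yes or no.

Row totals [24, 19], col totals [27, 16], n=43
χ² = (14−15.07)²/15.07 + (10−8.93)²/8.93 + (13−11.93)²/11.93 + (6−7.07)²/7.07 = 0.4619
df = 1
p-value (upper-tail) = 0.49674
At α=0.1: p ≥ α → fail to reject H₀

reject H₀: no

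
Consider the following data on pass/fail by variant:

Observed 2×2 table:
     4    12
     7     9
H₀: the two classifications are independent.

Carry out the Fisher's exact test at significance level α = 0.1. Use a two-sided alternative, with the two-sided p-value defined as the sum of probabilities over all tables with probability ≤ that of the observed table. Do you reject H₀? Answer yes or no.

reject H₀: no

Margins: r₁=16, r₂=16, c₁=11, c₂=21, n=32
p_obs = C(16,4)·C(16,7)/C(32,11); sum pmf over tables with pmf ≤ p_obs
p-value (two-sided) = 0.45779
At α=0.1: p ≥ α → fail to reject H₀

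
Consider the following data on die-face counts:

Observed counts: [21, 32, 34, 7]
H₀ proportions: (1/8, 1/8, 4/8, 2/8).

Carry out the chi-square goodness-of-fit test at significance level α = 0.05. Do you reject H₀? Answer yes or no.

reject H₀: yes

n = 94; E_i = n·p_i = [11.75, 11.75, 47.00, 23.50]
χ² = (21−11.75)²/11.75 + (32−11.75)²/11.75 + (34−47.00)²/47.00 + (7−23.50)²/23.50 = 57.3617
df = 3
p-value (upper-tail) = 0.00000
At α=0.05: p < α → reject H₀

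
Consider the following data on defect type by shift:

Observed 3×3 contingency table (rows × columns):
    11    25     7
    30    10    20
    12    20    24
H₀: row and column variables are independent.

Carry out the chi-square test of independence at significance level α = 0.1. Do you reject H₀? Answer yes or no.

Row totals [43, 60, 56], col totals [53, 55, 51], n=159
χ² = (11−14.33)²/14.33 + (25−14.87)²/14.87 + (7−13.79)²/13.79 + (30−20.00)²/20.00 + (10−20.75)²/20.75 + (20−19.25)²/19.25 + (12−18.67)²/18.67 + (20−19.37)²/19.37 + (24−17.96)²/17.96 = 26.0469
df = 4
p-value (upper-tail) = 0.00003
At α=0.1: p < α → reject H₀

reject H₀: yes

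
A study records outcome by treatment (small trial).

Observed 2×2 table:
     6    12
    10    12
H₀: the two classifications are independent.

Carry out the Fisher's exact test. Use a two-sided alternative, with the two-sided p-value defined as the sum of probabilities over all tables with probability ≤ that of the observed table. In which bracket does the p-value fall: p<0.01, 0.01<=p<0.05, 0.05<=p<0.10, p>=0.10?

p-value bracket: p>=0.10

Margins: r₁=18, r₂=22, c₁=16, c₂=24, n=40
p_obs = C(18,6)·C(22,10)/C(40,16); sum pmf over tables with pmf ≤ p_obs
p-value (two-sided) = 0.52551
→ bracket: p>=0.10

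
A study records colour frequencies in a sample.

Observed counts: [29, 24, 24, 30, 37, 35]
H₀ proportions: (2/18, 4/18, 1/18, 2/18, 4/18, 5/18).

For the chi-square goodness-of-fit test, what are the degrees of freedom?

degrees of freedom = 5

df = k − 1 = 6 − 1 = 5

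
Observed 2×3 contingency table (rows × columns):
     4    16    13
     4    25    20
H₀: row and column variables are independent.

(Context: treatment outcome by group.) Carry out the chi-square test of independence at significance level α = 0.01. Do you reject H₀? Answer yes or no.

reject H₀: no

Row totals [33, 49], col totals [8, 41, 33], n=82
χ² = (4−3.22)²/3.22 + (16−16.50)²/16.50 + (13−13.28)²/13.28 + (4−4.78)²/4.78 + (25−24.50)²/24.50 + (20−19.72)²/19.72 = 0.3519
df = 2
p-value (upper-tail) = 0.83866
At α=0.01: p ≥ α → fail to reject H₀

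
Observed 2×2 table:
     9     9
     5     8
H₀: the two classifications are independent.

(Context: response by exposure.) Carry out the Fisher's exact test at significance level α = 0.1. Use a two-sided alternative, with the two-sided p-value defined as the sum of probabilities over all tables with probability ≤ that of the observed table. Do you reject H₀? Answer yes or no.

reject H₀: no

Margins: r₁=18, r₂=13, c₁=14, c₂=17, n=31
p_obs = C(18,9)·C(13,5)/C(31,14); sum pmf over tables with pmf ≤ p_obs
p-value (two-sided) = 0.71684
At α=0.1: p ≥ α → fail to reject H₀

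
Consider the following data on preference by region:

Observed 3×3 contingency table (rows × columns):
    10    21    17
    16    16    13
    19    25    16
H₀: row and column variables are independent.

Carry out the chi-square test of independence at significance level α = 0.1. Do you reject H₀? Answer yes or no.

reject H₀: no

Row totals [48, 45, 60], col totals [45, 62, 46], n=153
χ² = (10−14.12)²/14.12 + (21−19.45)²/19.45 + (17−14.43)²/14.43 + (16−13.24)²/13.24 + (16−18.24)²/18.24 + (13−13.53)²/13.53 + (19−17.65)²/17.65 + (25−24.31)²/24.31 + (16−18.04)²/18.04 = 3.0074
df = 4
p-value (upper-tail) = 0.55659
At α=0.1: p ≥ α → fail to reject H₀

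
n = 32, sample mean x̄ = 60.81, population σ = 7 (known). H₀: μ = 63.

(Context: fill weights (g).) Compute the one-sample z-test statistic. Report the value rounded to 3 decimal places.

test statistic = -1.770

SE = σ/√n = 7/√32 = 1.2374
z = (x̄−μ₀)/SE = (60.81−63)/1.2374 = -1.7698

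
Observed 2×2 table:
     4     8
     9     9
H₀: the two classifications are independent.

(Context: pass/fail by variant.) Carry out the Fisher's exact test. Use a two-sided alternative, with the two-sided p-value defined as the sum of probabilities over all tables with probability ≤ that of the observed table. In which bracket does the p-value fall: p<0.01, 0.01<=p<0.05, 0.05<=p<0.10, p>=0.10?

p-value bracket: p>=0.10

Margins: r₁=12, r₂=18, c₁=13, c₂=17, n=30
p_obs = C(12,4)·C(18,9)/C(30,13); sum pmf over tables with pmf ≤ p_obs
p-value (two-sided) = 0.46508
→ bracket: p>=0.10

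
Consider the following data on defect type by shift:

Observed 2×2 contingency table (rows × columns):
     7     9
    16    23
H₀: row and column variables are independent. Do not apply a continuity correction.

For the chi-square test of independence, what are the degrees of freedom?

df = (r−1)(c−1) = (2−1)·(2−1) = 1

degrees of freedom = 1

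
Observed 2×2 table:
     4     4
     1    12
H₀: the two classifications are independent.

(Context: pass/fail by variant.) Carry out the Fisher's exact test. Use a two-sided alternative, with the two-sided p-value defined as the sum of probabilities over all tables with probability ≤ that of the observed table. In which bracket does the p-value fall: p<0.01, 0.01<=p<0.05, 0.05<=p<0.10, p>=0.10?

Margins: r₁=8, r₂=13, c₁=5, c₂=16, n=21
p_obs = C(8,4)·C(13,1)/C(21,5); sum pmf over tables with pmf ≤ p_obs
p-value (two-sided) = 0.04747
→ bracket: 0.01<=p<0.05

p-value bracket: 0.01<=p<0.05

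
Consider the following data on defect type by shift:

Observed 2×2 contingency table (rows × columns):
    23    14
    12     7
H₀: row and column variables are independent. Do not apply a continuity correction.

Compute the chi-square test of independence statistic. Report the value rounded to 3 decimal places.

Row totals [37, 19], col totals [35, 21], n=56
χ² = (23−23.12)²/23.12 + (14−13.88)²/13.88 + (12−11.88)²/11.88 + (7−7.12)²/7.12 = 0.0053
df = 1

test statistic = 0.005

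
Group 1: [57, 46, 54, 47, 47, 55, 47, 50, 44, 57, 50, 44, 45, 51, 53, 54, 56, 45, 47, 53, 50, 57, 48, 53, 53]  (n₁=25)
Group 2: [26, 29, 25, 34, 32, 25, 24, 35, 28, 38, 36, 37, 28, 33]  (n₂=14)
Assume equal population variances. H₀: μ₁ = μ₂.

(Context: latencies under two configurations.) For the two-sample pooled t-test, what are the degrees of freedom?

degrees of freedom = 37

df = n₁ + n₂ − 2 = 25 + 14 − 2 = 37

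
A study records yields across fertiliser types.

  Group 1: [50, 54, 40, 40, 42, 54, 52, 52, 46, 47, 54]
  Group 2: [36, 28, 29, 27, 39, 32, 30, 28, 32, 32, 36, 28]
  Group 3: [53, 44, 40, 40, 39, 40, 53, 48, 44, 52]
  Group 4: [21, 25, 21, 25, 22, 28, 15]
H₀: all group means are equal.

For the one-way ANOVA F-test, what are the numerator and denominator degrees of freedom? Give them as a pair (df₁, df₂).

degrees of freedom = [3, 36]

k = 4 groups, N = 40 total
df = (k−1, N−k) = (4−1, 40−4) = (3, 36)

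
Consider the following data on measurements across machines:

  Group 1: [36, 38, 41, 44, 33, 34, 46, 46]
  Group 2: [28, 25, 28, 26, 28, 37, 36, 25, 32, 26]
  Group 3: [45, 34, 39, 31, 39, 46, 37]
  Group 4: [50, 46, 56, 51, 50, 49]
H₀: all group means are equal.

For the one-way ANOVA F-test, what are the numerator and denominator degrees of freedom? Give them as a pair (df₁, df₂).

degrees of freedom = [3, 27]

k = 4 groups, N = 31 total
df = (k−1, N−k) = (4−1, 31−4) = (3, 27)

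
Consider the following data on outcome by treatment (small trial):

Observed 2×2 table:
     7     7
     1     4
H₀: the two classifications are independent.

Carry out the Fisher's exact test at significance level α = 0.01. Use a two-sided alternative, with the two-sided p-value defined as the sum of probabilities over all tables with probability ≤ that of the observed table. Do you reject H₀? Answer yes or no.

reject H₀: no

Margins: r₁=14, r₂=5, c₁=8, c₂=11, n=19
p_obs = C(14,7)·C(5,1)/C(19,8); sum pmf over tables with pmf ≤ p_obs
p-value (two-sided) = 0.33781
At α=0.01: p ≥ α → fail to reject H₀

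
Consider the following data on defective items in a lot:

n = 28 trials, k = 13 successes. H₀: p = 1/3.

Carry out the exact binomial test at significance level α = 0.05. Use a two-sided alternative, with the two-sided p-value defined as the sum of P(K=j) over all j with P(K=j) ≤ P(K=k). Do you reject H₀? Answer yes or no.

reject H₀: no

Exact binomial: n=28, k=13, p₀=1/3=0.3333
P(X=j) = C(n,j)·p₀^j·(1−p₀)^(n−j); p = Σ P(X=j) over j with P(X=j) ≤ P(X=13)
p-value (two-sided) = 0.16107
At α=0.05: p ≥ α → fail to reject H₀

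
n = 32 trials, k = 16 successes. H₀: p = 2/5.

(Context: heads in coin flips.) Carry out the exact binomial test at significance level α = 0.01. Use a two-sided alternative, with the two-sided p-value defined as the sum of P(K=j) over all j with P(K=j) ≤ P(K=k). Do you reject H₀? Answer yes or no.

Exact binomial: n=32, k=16, p₀=2/5=0.4000
P(X=j) = C(n,j)·p₀^j·(1−p₀)^(n−j); p = Σ P(X=j) over j with P(X=j) ≤ P(X=16)
p-value (two-sided) = 0.28035
At α=0.01: p ≥ α → fail to reject H₀

reject H₀: no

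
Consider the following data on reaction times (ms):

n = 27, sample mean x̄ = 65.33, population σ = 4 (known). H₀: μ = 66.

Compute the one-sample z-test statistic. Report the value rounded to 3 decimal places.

SE = σ/√n = 4/√27 = 0.7698
z = (x̄−μ₀)/SE = (65.33−66)/0.7698 = -0.8704

test statistic = -0.870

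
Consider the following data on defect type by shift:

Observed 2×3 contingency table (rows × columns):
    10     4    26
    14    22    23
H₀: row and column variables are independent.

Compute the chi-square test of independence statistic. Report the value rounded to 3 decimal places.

test statistic = 10.035

Row totals [40, 59], col totals [24, 26, 49], n=99
χ² = (10−9.70)²/9.70 + (4−10.51)²/10.51 + (26−19.80)²/19.80 + (14−14.30)²/14.30 + (22−15.49)²/15.49 + (23−29.20)²/29.20 = 10.0350
df = 2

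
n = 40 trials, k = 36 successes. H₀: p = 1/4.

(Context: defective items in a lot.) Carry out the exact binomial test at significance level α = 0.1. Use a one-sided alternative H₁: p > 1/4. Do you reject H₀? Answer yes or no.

reject H₀: yes

Exact binomial: n=40, k=36, p₀=1/4=0.2500
P(X≥36) from Σ C(n,i)·p₀^i·(1−p₀)^(n−i)
p-value (one-sided, H₁ greater) = 0.00000
At α=0.1: p < α → reject H₀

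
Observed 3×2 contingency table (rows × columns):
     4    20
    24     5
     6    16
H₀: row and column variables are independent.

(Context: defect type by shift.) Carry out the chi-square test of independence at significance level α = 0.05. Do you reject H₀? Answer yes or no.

reject H₀: yes

Row totals [24, 29, 22], col totals [34, 41], n=75
χ² = (4−10.88)²/10.88 + (20−13.12)²/13.12 + (24−13.15)²/13.15 + (5−15.85)²/15.85 + (6−9.97)²/9.97 + (16−12.03)²/12.03 = 27.2444
df = 2
p-value (upper-tail) = 0.00000
At α=0.05: p < α → reject H₀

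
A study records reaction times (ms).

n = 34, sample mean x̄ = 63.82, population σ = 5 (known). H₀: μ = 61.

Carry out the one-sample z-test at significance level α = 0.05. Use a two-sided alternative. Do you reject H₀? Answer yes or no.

reject H₀: yes

SE = σ/√n = 5/√34 = 0.8575
z = (x̄−μ₀)/SE = (63.82−61)/0.8575 = 3.2887
p-value (two-sided) = 0.00101
At α=0.05: p < α → reject H₀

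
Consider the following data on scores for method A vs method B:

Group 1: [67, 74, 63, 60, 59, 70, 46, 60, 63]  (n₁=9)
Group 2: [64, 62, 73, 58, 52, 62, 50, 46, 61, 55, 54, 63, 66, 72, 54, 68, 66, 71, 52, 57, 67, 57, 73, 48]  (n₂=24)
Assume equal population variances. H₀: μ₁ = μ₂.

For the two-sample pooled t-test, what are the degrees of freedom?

degrees of freedom = 31

df = n₁ + n₂ − 2 = 9 + 24 − 2 = 31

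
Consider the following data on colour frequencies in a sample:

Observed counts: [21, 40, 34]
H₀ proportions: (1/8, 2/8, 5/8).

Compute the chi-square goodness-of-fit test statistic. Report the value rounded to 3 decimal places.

test statistic = 28.975

n = 95; E_i = n·p_i = [11.88, 23.75, 59.38]
χ² = (21−11.88)²/11.88 + (40−23.75)²/23.75 + (34−59.38)²/59.38 = 28.9747
df = 2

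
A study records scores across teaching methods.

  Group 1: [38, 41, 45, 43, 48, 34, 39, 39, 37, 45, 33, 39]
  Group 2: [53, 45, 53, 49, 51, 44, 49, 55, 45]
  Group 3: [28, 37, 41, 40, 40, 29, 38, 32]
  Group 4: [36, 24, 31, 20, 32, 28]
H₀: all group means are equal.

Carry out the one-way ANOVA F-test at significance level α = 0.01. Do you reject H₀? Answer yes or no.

reject H₀: yes

Group means [40.08, 49.33, 35.62, 28.50], grand mean 39.457
SSB = Σnᵢ(x̄ᵢ−x̄)² = 1720.394; SSW = ΣΣ(x−x̄ᵢ)² = 710.292
MSB = 1720.394/3 = 573.4647; MSW = 710.292/31 = 22.9126
F = MSB/MSW = 25.0283
df = (3, 31)
p-value (upper-tail) = 0.00000
At α=0.01: p < α → reject H₀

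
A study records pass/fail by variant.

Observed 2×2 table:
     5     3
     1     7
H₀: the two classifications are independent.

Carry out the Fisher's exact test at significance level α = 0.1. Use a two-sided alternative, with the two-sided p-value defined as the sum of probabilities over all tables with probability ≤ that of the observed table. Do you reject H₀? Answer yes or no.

Margins: r₁=8, r₂=8, c₁=6, c₂=10, n=16
p_obs = C(8,5)·C(8,1)/C(16,6); sum pmf over tables with pmf ≤ p_obs
p-value (two-sided) = 0.11888
At α=0.1: p ≥ α → fail to reject H₀

reject H₀: no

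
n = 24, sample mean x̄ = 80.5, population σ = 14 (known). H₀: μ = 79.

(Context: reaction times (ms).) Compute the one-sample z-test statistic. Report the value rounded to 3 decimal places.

SE = σ/√n = 14/√24 = 2.8577
z = (x̄−μ₀)/SE = (80.5−79)/2.8577 = 0.5249

test statistic = 0.525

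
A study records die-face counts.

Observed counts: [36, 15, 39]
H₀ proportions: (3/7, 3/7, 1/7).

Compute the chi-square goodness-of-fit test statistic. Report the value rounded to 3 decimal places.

test statistic = 67.733

n = 90; E_i = n·p_i = [38.57, 38.57, 12.86]
χ² = (36−38.57)²/38.57 + (15−38.57)²/38.57 + (39−12.86)²/12.86 = 67.7333
df = 2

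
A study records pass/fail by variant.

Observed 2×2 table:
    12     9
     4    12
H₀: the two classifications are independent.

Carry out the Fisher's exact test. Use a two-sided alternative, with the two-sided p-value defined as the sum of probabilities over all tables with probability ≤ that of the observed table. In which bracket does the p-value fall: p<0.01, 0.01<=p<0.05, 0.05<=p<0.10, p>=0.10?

p-value bracket: 0.05<=p<0.10

Margins: r₁=21, r₂=16, c₁=16, c₂=21, n=37
p_obs = C(21,12)·C(16,4)/C(37,16); sum pmf over tables with pmf ≤ p_obs
p-value (two-sided) = 0.09311
→ bracket: 0.05<=p<0.10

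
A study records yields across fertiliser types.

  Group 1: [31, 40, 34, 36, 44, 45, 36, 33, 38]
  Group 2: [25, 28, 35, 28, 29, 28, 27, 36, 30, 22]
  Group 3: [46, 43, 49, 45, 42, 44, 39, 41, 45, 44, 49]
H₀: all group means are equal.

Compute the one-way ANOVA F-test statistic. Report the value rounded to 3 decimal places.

test statistic = 38.885

Group means [37.44, 28.80, 44.27], grand mean 37.067
SSB = Σnᵢ(x̄ᵢ−x̄)² = 1255.863; SSW = ΣΣ(x−x̄ᵢ)² = 436.004
MSB = 1255.863/2 = 627.9313; MSW = 436.004/27 = 16.1483
F = MSB/MSW = 38.8853
df = (2, 27)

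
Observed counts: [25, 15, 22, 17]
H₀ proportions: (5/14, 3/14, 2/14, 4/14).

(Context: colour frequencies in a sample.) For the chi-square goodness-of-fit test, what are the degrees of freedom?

df = k − 1 = 4 − 1 = 3

degrees of freedom = 3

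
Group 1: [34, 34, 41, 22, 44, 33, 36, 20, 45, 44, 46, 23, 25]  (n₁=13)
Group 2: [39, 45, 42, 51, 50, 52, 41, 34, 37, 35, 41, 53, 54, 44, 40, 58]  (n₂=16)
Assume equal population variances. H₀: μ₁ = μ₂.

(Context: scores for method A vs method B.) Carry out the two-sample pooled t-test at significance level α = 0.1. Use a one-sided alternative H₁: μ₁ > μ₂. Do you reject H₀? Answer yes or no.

x̄₁=34.385, s₁=9.394, n₁=13
x̄₂=44.750, s₂=7.353, n₂=16
s_p² = [12·9.394² + 15·7.353²]/27 = 69.2621
SE = √(s_p²·(1/13+1/16)) = 3.1075
t = (34.385−44.750)/3.1075 = -3.3356
df = 27
p-value (one-sided, H₁ greater) = 0.99876
At α=0.1: p ≥ α → fail to reject H₀

reject H₀: no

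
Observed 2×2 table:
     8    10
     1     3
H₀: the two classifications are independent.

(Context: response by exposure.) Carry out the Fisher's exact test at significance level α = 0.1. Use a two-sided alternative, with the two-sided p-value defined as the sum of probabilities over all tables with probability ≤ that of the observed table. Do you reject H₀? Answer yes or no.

Margins: r₁=18, r₂=4, c₁=9, c₂=13, n=22
p_obs = C(18,8)·C(4,1)/C(22,9); sum pmf over tables with pmf ≤ p_obs
p-value (two-sided) = 0.61613
At α=0.1: p ≥ α → fail to reject H₀

reject H₀: no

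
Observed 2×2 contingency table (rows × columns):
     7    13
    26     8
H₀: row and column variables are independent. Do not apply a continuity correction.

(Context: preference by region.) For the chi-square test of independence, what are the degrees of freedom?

df = (r−1)(c−1) = (2−1)·(2−1) = 1

degrees of freedom = 1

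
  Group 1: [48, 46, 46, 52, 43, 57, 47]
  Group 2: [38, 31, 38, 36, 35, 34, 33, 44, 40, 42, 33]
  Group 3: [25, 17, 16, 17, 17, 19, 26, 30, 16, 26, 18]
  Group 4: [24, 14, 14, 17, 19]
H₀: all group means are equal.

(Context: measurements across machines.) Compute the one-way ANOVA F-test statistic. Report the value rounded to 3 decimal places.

Group means [48.43, 36.73, 20.64, 17.60], grand mean 31.118
SSB = Σnᵢ(x̄ᵢ−x̄)² = 4565.888; SSW = ΣΣ(x−x̄ᵢ)² = 621.642
MSB = 4565.888/3 = 1521.9626; MSW = 621.642/30 = 20.7214
F = MSB/MSW = 73.4489
df = (3, 30)

test statistic = 73.449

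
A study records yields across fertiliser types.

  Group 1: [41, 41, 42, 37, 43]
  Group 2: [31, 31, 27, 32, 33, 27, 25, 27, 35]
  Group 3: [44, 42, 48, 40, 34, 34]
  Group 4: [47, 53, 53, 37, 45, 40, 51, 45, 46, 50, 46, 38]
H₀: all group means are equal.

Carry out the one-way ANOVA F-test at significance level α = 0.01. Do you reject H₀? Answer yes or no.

reject H₀: yes

Group means [40.80, 29.78, 40.33, 45.92], grand mean 39.531
SSB = Σnᵢ(x̄ᵢ−x̄)² = 1357.363; SSW = ΣΣ(x−x̄ᵢ)² = 590.606
MSB = 1357.363/3 = 452.4544; MSW = 590.606/28 = 21.0931
F = MSB/MSW = 21.4504
df = (3, 28)
p-value (upper-tail) = 0.00000
At α=0.01: p < α → reject H₀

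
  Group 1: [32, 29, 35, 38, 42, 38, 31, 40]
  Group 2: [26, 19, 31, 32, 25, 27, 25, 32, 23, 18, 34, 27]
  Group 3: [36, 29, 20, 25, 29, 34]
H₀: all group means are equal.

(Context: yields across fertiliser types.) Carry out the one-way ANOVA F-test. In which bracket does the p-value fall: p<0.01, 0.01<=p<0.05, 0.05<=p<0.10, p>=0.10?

Group means [35.62, 26.58, 28.83], grand mean 29.885
SSB = Σnᵢ(x̄ᵢ−x̄)² = 401.029; SSW = ΣΣ(x−x̄ᵢ)² = 603.625
MSB = 401.029/2 = 200.5144; MSW = 603.625/23 = 26.2446
F = MSB/MSW = 7.6402
df = (2, 23)
p-value (upper-tail) = 0.00286
→ bracket: p<0.01

p-value bracket: p<0.01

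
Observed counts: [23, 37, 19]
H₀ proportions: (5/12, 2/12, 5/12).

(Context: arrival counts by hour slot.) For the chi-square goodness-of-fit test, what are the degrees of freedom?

df = k − 1 = 3 − 1 = 2

degrees of freedom = 2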